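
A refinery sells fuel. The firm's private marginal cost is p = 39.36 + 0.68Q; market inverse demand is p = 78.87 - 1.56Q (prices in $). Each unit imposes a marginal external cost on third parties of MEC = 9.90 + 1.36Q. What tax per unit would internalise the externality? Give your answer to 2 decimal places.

Social marginal cost = private MC + MEC = 49.26 + 2.04Q.
Set SMC = demand: 49.26 + 2.04Q = 78.87 - 1.56Q → Q* = 8.2250.
The Pigouvian tax equals MEC at Q*: 9.90 + 1.36×8.2250 = 21.0860.

tax = $21.09 per unit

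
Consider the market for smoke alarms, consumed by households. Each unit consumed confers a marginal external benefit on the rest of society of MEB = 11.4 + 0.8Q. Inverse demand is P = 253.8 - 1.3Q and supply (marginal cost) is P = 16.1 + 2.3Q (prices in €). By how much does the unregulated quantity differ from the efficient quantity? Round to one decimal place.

Market equilibrium (private): 16.1 + 2.3Q = 253.8 - 1.3Q → Q_m = 66.0278.
Social marginal benefit = demand + MEB = 265.2 - 0.5Q.
Set SMB = MC: 265.2 - 0.5Q = 16.1 + 2.3Q → Q* = 88.9643.
Gap = |66.0278 − 88.9643| = 22.9365.

22.9 units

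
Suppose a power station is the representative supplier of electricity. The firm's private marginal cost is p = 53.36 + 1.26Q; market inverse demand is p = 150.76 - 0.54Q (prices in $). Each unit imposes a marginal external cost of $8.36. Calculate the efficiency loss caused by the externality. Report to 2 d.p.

DWL = $19.41

Market equilibrium (private): 53.36 + 1.26Q = 150.76 - 0.54Q → Q_m = 54.1111.
Social marginal cost = private MC + MEC = 61.72 + 1.26Q.
Set SMC = demand: 61.72 + 1.26Q = 150.76 - 0.54Q → Q* = 49.4667.
Between Q* and Q_m the wedge SMC − demand runs linearly from 0 to MEC(Q_m), so the loss is a triangle.
DWL = ½ × 4.6444 × 8.3600 = 19.4136.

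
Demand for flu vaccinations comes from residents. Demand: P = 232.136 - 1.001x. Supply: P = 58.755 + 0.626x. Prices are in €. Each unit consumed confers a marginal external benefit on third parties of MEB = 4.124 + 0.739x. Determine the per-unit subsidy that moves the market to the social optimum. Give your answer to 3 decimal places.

subsidy = €151.845 per unit

Social marginal benefit = demand + MEB = 236.260 - 0.262x.
Set SMB = MC: 236.260 - 0.262x = 58.755 + 0.626x → x* = 199.8930.
The Pigouvian subsidy equals MEB at x*: 4.124 + 0.739×199.8930 = 151.8449.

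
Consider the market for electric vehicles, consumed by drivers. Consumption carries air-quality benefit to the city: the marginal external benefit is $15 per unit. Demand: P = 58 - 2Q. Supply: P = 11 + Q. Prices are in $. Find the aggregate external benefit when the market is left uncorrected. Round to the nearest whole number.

$235

Market equilibrium (private): 11 + Q = 58 - 2Q → Q_m = 15.6667.
Total external benefit = MEB × Q_m = 15 × 15.6667 = 235.0005.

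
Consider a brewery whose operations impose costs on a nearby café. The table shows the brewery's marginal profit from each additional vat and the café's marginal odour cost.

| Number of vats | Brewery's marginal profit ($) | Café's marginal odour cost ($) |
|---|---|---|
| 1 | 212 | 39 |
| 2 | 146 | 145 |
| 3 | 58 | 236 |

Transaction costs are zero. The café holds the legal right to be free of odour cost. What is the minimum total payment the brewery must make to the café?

Efficient level: marginal profit ≥ marginal odour cost through level 2, so k* = 2.
With the café holding the right, the brewery must at least compensate total damage at k*: 39 + 145 = 184.

$184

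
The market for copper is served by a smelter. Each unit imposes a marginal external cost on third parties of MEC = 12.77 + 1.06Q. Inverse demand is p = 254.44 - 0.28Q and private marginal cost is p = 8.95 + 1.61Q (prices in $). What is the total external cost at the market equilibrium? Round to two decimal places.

$10600.38

Market equilibrium (private): 8.95 + 1.61Q = 254.44 - 0.28Q → Q_m = 129.8889.
Total external cost = ∫₀^{Q_m} (12.77 + 1.06Q) dQ = 12.77×129.8889 + ½×1.06×129.8889² = 10600.3782.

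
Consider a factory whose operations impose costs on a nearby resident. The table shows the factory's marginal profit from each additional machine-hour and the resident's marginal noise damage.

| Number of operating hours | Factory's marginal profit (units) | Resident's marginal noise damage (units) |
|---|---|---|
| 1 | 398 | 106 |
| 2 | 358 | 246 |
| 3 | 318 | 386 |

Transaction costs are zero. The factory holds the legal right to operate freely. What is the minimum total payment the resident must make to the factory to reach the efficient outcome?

Left alone the factory would choose level 3 (marginal profit stays positive).
Efficient level: k* = 2 (marginal profit ≥ marginal noise damage through 2).
The resident must at least cover the factory's forgone profit from cutting 3→2: 318 = 318.

318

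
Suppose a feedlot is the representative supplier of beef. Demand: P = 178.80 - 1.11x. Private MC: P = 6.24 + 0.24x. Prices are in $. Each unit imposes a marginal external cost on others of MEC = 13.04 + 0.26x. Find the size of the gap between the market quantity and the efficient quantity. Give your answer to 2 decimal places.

Market equilibrium (private): 6.24 + 0.24x = 178.80 - 1.11x → x_m = 127.8222.
Social marginal cost = private MC + MEC = 19.28 + 0.50x.
Set SMC = demand: 19.28 + 0.50x = 178.80 - 1.11x → x* = 99.0807.
Gap = |127.8222 − 99.0807| = 28.7415.

28.74 units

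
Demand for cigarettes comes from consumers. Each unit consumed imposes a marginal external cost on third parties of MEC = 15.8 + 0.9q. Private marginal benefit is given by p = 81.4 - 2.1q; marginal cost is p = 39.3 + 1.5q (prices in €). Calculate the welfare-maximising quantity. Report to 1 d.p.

q* = 5.8

Social marginal benefit = demand − MEC = 65.6 - 3.0q.
Set SMB = MC: 65.6 - 3.0q = 39.3 + 1.5q → q* = 5.8444.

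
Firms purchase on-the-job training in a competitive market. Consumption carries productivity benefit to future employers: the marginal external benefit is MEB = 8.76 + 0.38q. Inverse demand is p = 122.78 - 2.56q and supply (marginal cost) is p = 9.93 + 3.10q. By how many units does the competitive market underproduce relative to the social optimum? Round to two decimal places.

Market equilibrium (private): 9.93 + 3.10q = 122.78 - 2.56q → q_m = 19.9382.
Social marginal benefit = demand + MEB = 131.54 - 2.18q.
Set SMB = MC: 131.54 - 2.18q = 9.93 + 3.10q → q* = 23.0322.
Gap = |19.9382 − 23.0322| = 3.0940.

3.09 units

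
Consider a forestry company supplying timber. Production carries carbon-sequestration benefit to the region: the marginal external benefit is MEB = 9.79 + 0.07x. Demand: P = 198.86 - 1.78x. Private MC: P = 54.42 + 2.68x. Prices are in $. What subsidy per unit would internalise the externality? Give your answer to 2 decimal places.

Social marginal cost = private MC − MEB = 44.63 + 2.61x.
Set SMC = demand: 44.63 + 2.61x = 198.86 - 1.78x → x* = 35.1321.
The Pigouvian subsidy equals MEB at x*: 9.79 + 0.07×35.1321 = 12.2492.

subsidy = $12.25 per unit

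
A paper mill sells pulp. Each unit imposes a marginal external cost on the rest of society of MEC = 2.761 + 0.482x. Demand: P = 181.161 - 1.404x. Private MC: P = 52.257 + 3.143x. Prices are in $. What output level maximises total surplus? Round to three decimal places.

x* = 25.083

Social marginal cost = private MC + MEC = 55.018 + 3.625x.
Set SMC = demand: 55.018 + 3.625x = 181.161 - 1.404x → x* = 25.0831.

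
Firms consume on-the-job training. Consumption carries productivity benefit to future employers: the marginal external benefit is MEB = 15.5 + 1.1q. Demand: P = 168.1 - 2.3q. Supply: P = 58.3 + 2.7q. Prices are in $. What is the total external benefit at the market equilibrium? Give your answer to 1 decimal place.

$605.6

Market equilibrium (private): 58.3 + 2.7q = 168.1 - 2.3q → q_m = 21.9600.
Total external benefit = ∫₀^{q_m} (15.5 + 1.1q) dq = 15.5×21.9600 + ½×1.1×21.9600² = 605.6129.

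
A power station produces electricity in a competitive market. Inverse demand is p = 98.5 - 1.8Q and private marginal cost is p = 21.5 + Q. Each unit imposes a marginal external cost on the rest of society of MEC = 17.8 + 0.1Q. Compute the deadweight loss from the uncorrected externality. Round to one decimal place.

DWL = 72.8

Market equilibrium (private): 21.5 + Q = 98.5 - 1.8Q → Q_m = 27.5000.
Social marginal cost = private MC + MEC = 39.3 + 1.1Q.
Set SMC = demand: 39.3 + 1.1Q = 98.5 - 1.8Q → Q* = 20.4138.
The loss is the area between SMC and demand from Q* to Q_m; with linear curves that's a triangle of height MEC(Q_m).
DWL = ½ × 7.0862 × 20.5500 = 72.8107.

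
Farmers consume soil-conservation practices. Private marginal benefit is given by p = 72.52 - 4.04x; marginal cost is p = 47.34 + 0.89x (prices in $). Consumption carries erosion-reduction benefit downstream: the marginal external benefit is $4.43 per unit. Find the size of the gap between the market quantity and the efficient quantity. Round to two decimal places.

0.90 units

Market equilibrium (private): 47.34 + 0.89x = 72.52 - 4.04x → x_m = 5.1075.
Social marginal benefit = demand + MEB = 76.95 - 4.04x.
Set SMB = MC: 76.95 - 4.04x = 47.34 + 0.89x → x* = 6.0061.
Gap = |5.1075 − 6.0061| = 0.8986.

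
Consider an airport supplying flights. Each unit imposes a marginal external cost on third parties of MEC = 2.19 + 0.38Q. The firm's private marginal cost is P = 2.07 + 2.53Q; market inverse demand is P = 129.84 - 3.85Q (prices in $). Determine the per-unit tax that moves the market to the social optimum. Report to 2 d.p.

Social marginal cost = private MC + MEC = 4.26 + 2.91Q.
Set SMC = demand: 4.26 + 2.91Q = 129.84 - 3.85Q → Q* = 18.5769.
The Pigouvian tax equals MEC at Q*: 2.19 + 0.38×18.5769 = 9.2492.

tax = $9.25 per unit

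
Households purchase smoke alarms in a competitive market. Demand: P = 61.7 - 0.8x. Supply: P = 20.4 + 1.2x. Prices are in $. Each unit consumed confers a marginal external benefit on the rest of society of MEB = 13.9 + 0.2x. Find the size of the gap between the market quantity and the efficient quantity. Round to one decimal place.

Market equilibrium (private): 20.4 + 1.2x = 61.7 - 0.8x → x_m = 20.6500.
Social marginal benefit = demand + MEB = 75.6 - 0.6x.
Set SMB = MC: 75.6 - 0.6x = 20.4 + 1.2x → x* = 30.6667.
Gap = |20.6500 − 30.6667| = 10.0167.

10.0 units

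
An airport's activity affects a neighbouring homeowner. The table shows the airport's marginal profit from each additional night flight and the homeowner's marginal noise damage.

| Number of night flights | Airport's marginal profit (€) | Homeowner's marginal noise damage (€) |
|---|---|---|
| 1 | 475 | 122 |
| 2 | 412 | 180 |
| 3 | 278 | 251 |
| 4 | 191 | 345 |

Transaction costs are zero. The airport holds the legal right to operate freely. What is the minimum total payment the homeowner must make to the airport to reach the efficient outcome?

Left alone the airport would choose level 4 (marginal profit stays positive).
Efficient level: k* = 3 (marginal profit ≥ marginal noise damage through 3).
The homeowner must at least cover the airport's forgone profit from cutting 4→3: 191 = 191.

€191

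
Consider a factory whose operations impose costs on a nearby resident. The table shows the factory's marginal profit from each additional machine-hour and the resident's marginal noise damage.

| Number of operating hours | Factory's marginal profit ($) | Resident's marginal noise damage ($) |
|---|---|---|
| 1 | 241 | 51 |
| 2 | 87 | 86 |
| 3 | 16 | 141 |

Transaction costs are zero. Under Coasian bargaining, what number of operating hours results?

Bargaining reaches the level where marginal profit last exceeds marginal noise damage.
That holds through level 2 (87 ≥ 86) but not at 3 (16 < 141).

2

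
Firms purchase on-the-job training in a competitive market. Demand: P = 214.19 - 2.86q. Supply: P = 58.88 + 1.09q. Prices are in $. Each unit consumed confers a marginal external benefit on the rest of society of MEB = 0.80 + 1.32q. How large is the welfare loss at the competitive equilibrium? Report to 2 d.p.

Market equilibrium (private): 58.88 + 1.09q = 214.19 - 2.86q → q_m = 39.3190.
Social marginal benefit = demand + MEB = 214.99 - 1.54q.
Set SMB = MC: 214.99 - 1.54q = 58.88 + 1.09q → q* = 59.3574.
The welfare-loss triangle has base |q_m − q*| and height MEB(q_m) (the vertical gap between SMB and MC is zero at q* and MEB at q_m).
DWL = ½ × 20.0384 × 52.7011 = 528.0229.

DWL = $528.02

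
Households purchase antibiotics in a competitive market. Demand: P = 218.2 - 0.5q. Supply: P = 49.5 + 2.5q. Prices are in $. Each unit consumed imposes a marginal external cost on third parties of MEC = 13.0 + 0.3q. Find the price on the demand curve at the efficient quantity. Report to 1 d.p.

P = $194.6

Social marginal benefit = demand − MEC = 205.2 - 0.8q.
Set SMB = MC: 205.2 - 0.8q = 49.5 + 2.5q → q* = 47.1818.
Consumer price on the demand curve at q*: 218.2 − 0.5×47.1818 = 194.6091.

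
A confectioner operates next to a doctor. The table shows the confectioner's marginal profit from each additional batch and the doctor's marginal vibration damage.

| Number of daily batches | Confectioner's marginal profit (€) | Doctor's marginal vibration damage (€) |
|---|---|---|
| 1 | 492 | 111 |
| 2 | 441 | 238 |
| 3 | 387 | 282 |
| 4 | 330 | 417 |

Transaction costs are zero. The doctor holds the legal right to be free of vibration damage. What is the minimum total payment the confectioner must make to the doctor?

Efficient level: marginal profit ≥ marginal vibration damage through level 3, so k* = 3.
With the doctor holding the right, the confectioner must at least compensate total damage at k*: 111 + 238 + 282 = 631.

€631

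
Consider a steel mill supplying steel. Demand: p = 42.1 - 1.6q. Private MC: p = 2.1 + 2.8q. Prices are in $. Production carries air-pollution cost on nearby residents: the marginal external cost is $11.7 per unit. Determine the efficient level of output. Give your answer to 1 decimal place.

Social marginal cost = private MC + MEC = 13.8 + 2.8q.
Set SMC = demand: 13.8 + 2.8q = 42.1 - 1.6q → q* = 6.4318.

q* = 6.4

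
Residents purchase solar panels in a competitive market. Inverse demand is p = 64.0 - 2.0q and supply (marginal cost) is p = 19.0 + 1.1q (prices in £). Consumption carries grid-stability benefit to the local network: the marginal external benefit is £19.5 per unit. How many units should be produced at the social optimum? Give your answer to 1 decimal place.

q* = 20.8

Social marginal benefit = demand + MEB = 83.5 - 2.0q.
Set SMB = MC: 83.5 - 2.0q = 19.0 + 1.1q → q* = 20.8065.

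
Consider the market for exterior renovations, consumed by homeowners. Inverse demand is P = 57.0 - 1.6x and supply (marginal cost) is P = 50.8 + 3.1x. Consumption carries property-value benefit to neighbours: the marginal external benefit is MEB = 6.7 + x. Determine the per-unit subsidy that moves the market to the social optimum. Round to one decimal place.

Social marginal benefit = demand + MEB = 63.7 - 0.6x.
Set SMB = MC: 63.7 - 0.6x = 50.8 + 3.1x → x* = 3.4865.
The Pigouvian subsidy equals MEB at x*: 6.7 + 1.0×3.4865 = 10.1865.

subsidy = 10.2 per unit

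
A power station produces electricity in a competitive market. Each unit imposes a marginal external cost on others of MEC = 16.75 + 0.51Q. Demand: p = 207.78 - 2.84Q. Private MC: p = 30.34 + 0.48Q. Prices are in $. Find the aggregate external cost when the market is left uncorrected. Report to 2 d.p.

Market equilibrium (private): 30.34 + 0.48Q = 207.78 - 2.84Q → Q_m = 53.4458.
Total external cost = ∫₀^{Q_m} (16.75 + 0.51Q) dQ = 16.75×53.4458 + ½×0.51×53.4458² = 1623.6128.

$1623.61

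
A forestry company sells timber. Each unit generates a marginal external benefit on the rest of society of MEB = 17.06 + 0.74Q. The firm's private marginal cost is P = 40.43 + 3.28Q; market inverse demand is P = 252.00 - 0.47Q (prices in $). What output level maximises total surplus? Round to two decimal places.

Q* = 75.96

Social marginal cost = private MC − MEB = 23.37 + 2.54Q.
Set SMC = demand: 23.37 + 2.54Q = 252.00 - 0.47Q → Q* = 75.9568.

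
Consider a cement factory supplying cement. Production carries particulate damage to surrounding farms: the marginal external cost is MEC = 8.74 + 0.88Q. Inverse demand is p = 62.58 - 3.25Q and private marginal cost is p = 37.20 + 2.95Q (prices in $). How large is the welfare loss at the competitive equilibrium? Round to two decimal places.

Market equilibrium (private): 37.20 + 2.95Q = 62.58 - 3.25Q → Q_m = 4.0935.
Social marginal cost = private MC + MEC = 45.94 + 3.83Q.
Set SMC = demand: 45.94 + 3.83Q = 62.58 - 3.25Q → Q* = 2.3503.
Height of the DWL triangle at Q_m is SMC(Q_m) − demand(Q_m) = MEC(Q_m) = 12.3423.
DWL = ½ × 1.7432 × 12.3423 = 10.7575.

DWL = $10.76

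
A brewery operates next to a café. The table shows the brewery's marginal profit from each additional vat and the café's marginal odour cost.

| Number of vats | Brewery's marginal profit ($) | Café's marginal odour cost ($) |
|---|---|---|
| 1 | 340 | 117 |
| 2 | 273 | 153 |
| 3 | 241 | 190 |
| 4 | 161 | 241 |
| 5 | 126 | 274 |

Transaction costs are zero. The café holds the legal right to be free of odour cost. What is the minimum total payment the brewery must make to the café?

$460

Efficient level: marginal profit ≥ marginal odour cost through level 3, so k* = 3.
With the café holding the right, the brewery must at least compensate total damage at k*: 117 + 153 + 190 = 460.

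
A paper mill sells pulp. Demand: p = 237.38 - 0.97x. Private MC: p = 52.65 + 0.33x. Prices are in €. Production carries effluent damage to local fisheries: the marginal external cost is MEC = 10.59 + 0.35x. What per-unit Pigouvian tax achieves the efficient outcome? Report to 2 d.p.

tax = €47.53 per unit

Social marginal cost = private MC + MEC = 63.24 + 0.68x.
Set SMC = demand: 63.24 + 0.68x = 237.38 - 0.97x → x* = 105.5394.
The Pigouvian tax equals MEC at x*: 10.59 + 0.35×105.5394 = 47.5288.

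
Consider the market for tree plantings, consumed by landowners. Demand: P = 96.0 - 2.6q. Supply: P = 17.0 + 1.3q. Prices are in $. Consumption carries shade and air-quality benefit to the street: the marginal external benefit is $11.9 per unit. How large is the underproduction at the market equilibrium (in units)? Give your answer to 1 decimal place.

3.1 units

Market equilibrium (private): 17.0 + 1.3q = 96.0 - 2.6q → q_m = 20.2564.
Social marginal benefit = demand + MEB = 107.9 - 2.6q.
Set SMB = MC: 107.9 - 2.6q = 17.0 + 1.3q → q* = 23.3077.
Gap = |20.2564 − 23.3077| = 3.0513.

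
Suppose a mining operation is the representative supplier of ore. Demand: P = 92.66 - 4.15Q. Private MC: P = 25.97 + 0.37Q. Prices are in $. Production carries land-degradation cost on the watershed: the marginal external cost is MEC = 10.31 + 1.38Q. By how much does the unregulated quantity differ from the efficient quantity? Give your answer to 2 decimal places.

Market equilibrium (private): 25.97 + 0.37Q = 92.66 - 4.15Q → Q_m = 14.7544.
Social marginal cost = private MC + MEC = 36.28 + 1.75Q.
Set SMC = demand: 36.28 + 1.75Q = 92.66 - 4.15Q → Q* = 9.5559.
Gap = |14.7544 − 9.5559| = 5.1985.

5.20 units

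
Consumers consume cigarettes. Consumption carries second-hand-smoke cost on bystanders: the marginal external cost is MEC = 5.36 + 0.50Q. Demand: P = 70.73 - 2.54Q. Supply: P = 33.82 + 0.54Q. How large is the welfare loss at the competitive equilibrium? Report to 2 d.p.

Market equilibrium (private): 33.82 + 0.54Q = 70.73 - 2.54Q → Q_m = 11.9838.
Social marginal benefit = demand − MEC = 65.37 - 3.04Q.
Set SMB = MC: 65.37 - 3.04Q = 33.82 + 0.54Q → Q* = 8.8128.
Between Q* and Q_m the wedge MC − SMB runs linearly from 0 to MEC(Q_m), so the loss is a triangle.
DWL = ½ × 3.1710 × 11.3519 = 17.9984.

DWL = 18.00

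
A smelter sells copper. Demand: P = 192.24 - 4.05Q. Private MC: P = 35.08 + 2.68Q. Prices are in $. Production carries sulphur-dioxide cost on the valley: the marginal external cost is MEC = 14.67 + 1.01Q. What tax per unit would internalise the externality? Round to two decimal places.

tax = $33.26 per unit

Social marginal cost = private MC + MEC = 49.75 + 3.69Q.
Set SMC = demand: 49.75 + 3.69Q = 192.24 - 4.05Q → Q* = 18.4096.
The Pigouvian tax equals MEC at Q*: 14.67 + 1.01×18.4096 = 33.2637.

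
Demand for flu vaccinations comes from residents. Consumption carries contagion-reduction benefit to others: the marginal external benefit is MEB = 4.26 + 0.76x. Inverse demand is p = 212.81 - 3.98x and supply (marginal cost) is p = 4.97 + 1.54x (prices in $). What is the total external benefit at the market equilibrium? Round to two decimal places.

$699.12

Market equilibrium (private): 4.97 + 1.54x = 212.81 - 3.98x → x_m = 37.6522.
Total external benefit = ∫₀^{x_m} (4.26 + 0.76x) dx = 4.26×37.6522 + ½×0.76×37.6522² = 699.1199.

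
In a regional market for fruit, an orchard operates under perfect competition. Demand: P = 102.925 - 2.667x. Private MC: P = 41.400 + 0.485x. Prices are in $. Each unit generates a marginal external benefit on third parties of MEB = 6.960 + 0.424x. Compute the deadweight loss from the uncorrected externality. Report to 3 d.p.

DWL = $42.548

Market equilibrium (private): 41.400 + 0.485x = 102.925 - 2.667x → x_m = 19.5194.
Social marginal cost = private MC − MEB = 34.440 + 0.061x.
Set SMC = demand: 34.440 + 0.061x = 102.925 - 2.667x → x* = 25.1045.
Height of the DWL triangle at x_m is demand(x_m) − SMC(x_m) = MEB(x_m) = 15.2362.
DWL = ½ × 5.5851 × 15.2362 = 42.5479.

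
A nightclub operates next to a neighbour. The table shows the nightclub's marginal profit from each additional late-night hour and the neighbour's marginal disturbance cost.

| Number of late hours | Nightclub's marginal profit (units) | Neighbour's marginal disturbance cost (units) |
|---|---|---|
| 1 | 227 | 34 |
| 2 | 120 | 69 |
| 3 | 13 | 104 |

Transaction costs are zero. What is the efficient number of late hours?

Bargaining reaches the level where marginal profit last exceeds marginal disturbance cost.
That holds through level 2 (120 ≥ 69) but not at 3 (13 < 104).

2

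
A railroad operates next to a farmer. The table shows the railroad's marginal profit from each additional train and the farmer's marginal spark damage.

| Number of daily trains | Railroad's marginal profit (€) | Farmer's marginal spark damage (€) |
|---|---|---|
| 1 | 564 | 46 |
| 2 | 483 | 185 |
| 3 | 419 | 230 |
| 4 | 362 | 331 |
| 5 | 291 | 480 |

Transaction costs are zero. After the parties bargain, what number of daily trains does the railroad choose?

Bargaining reaches the level where marginal profit last exceeds marginal spark damage.
That holds through level 4 (362 ≥ 331) but not at 5 (291 < 480).

4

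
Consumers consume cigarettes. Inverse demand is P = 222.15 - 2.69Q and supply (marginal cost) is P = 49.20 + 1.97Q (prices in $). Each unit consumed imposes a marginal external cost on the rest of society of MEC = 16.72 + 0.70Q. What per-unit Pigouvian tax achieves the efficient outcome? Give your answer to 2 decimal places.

Social marginal benefit = demand − MEC = 205.43 - 3.39Q.
Set SMB = MC: 205.43 - 3.39Q = 49.20 + 1.97Q → Q* = 29.1474.
The Pigouvian tax equals MEC at Q*: 16.72 + 0.70×29.1474 = 37.1232.

tax = $37.12 per unit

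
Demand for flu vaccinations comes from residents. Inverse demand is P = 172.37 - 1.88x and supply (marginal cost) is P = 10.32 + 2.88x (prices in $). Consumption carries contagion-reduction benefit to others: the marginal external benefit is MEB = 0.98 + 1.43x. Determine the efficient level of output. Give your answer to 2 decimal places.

x* = 48.96

Social marginal benefit = demand + MEB = 173.35 - 0.45x.
Set SMB = MC: 173.35 - 0.45x = 10.32 + 2.88x → x* = 48.9580.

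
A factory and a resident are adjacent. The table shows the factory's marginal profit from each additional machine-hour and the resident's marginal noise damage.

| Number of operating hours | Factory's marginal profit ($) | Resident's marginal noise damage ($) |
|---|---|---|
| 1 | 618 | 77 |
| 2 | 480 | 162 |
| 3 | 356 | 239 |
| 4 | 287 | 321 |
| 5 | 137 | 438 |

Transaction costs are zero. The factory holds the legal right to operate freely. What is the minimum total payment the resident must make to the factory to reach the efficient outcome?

Left alone the factory would choose level 5 (marginal profit stays positive).
Efficient level: k* = 3 (marginal profit ≥ marginal noise damage through 3).
The resident must at least cover the factory's forgone profit from cutting 5→3: 287 + 137 = 424.

$424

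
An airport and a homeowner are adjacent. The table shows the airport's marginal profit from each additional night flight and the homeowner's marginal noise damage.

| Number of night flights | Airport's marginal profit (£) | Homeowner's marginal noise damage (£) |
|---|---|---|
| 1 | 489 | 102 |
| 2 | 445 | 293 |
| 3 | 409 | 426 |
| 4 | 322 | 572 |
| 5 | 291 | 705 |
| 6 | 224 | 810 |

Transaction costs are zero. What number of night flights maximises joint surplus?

2

Bargaining reaches the level where marginal profit last exceeds marginal noise damage.
That holds through level 2 (445 ≥ 293) but not at 3 (409 < 426).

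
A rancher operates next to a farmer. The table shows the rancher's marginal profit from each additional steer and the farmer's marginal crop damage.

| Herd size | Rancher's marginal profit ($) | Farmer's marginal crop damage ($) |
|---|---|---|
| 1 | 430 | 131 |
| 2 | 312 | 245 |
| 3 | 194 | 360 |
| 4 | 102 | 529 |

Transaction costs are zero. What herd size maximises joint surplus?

2

Bargaining reaches the level where marginal profit last exceeds marginal crop damage.
That holds through level 2 (312 ≥ 245) but not at 3 (194 < 360).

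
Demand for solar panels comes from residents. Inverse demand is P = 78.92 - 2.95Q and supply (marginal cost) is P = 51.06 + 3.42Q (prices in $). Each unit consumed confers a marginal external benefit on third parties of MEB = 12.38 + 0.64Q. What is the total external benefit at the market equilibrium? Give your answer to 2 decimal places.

Market equilibrium (private): 51.06 + 3.42Q = 78.92 - 2.95Q → Q_m = 4.3736.
Total external benefit = ∫₀^{Q_m} (12.38 + 0.64Q) dQ = 12.38×4.3736 + ½×0.64×4.3736² = 60.2662.

$60.27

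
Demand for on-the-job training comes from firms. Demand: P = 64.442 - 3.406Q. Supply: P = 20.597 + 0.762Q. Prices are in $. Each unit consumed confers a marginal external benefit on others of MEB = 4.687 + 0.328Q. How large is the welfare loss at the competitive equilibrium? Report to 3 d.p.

DWL = $8.622

Market equilibrium (private): 20.597 + 0.762Q = 64.442 - 3.406Q → Q_m = 10.5194.
Social marginal benefit = demand + MEB = 69.129 - 3.078Q.
Set SMB = MC: 69.129 - 3.078Q = 20.597 + 0.762Q → Q* = 12.6385.
Between Q* and Q_m the wedge SMB − MC runs linearly from 0 to MEB(Q_m), so the loss is a triangle.
DWL = ½ × 2.1191 × 8.1374 = 8.6220.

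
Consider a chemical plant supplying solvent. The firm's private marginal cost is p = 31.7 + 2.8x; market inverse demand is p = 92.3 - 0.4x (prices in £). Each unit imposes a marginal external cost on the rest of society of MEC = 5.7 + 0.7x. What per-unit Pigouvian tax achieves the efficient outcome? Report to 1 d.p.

tax = £15.6 per unit

Social marginal cost = private MC + MEC = 37.4 + 3.5x.
Set SMC = demand: 37.4 + 3.5x = 92.3 - 0.4x → x* = 14.0769.
The Pigouvian tax equals MEC at x*: 5.7 + 0.7×14.0769 = 15.5538.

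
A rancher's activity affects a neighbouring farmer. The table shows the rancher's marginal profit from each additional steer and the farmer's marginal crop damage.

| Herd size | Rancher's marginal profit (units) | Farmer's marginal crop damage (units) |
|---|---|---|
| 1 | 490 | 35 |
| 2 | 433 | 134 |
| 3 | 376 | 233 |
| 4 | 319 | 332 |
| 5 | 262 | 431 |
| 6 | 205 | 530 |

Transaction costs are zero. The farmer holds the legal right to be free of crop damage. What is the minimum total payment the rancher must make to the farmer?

Efficient level: marginal profit ≥ marginal crop damage through level 3, so k* = 3.
With the farmer holding the right, the rancher must at least compensate total damage at k*: 35 + 134 + 233 = 402.

402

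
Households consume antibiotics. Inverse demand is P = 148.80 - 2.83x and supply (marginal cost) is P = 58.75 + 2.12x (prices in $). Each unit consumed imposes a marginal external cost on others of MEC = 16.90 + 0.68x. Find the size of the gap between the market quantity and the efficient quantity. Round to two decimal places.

5.20 units

Market equilibrium (private): 58.75 + 2.12x = 148.80 - 2.83x → x_m = 18.1919.
Social marginal benefit = demand − MEC = 131.90 - 3.51x.
Set SMB = MC: 131.90 - 3.51x = 58.75 + 2.12x → x* = 12.9929.
Gap = |18.1919 − 12.9929| = 5.1990.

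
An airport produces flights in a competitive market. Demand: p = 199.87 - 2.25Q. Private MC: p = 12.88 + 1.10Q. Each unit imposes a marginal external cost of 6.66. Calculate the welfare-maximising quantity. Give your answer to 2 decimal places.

Social marginal cost = private MC + MEC = 19.54 + 1.10Q.
Set SMC = demand: 19.54 + 1.10Q = 199.87 - 2.25Q → Q* = 53.8299.

Q* = 53.83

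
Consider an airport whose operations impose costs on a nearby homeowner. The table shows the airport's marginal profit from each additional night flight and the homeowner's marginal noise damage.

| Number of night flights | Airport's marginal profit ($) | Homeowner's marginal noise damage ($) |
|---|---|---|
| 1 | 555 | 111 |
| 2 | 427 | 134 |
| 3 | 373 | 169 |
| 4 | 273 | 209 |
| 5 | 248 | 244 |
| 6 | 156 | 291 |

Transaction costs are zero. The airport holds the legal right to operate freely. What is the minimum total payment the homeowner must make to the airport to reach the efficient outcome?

$156

Left alone the airport would choose level 6 (marginal profit stays positive).
Efficient level: k* = 5 (marginal profit ≥ marginal noise damage through 5).
The homeowner must at least cover the airport's forgone profit from cutting 6→5: 156 = 156.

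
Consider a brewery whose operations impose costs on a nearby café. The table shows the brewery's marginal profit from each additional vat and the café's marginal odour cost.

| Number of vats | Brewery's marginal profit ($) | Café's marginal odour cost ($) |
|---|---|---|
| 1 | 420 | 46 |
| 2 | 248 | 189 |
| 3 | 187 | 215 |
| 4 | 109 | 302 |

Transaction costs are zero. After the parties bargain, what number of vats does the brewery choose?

2

Bargaining reaches the level where marginal profit last exceeds marginal odour cost.
That holds through level 2 (248 ≥ 189) but not at 3 (187 < 215).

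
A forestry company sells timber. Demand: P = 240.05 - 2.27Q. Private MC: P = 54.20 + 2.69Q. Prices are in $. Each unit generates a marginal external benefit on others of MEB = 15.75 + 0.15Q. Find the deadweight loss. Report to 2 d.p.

DWL = $47.47

Market equilibrium (private): 54.20 + 2.69Q = 240.05 - 2.27Q → Q_m = 37.4698.
Social marginal cost = private MC − MEB = 38.45 + 2.54Q.
Set SMC = demand: 38.45 + 2.54Q = 240.05 - 2.27Q → Q* = 41.9127.
Height of the DWL triangle at Q_m is demand(Q_m) − SMC(Q_m) = MEB(Q_m) = 21.3705.
DWL = ½ × 4.4429 × 21.3705 = 47.4735.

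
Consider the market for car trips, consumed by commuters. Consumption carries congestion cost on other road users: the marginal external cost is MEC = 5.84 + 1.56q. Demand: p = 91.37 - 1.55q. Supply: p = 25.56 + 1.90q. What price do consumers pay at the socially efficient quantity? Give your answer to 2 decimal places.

Social marginal benefit = demand − MEC = 85.53 - 3.11q.
Set SMB = MC: 85.53 - 3.11q = 25.56 + 1.90q → q* = 11.9701.
Consumer price on the demand curve at q*: 91.37 − 1.55×11.9701 = 72.8163.

P = 72.82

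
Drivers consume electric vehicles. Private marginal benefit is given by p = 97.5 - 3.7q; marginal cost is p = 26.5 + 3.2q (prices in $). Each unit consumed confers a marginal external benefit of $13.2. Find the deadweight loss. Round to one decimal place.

DWL = $12.6

Market equilibrium (private): 26.5 + 3.2q = 97.5 - 3.7q → q_m = 10.2899.
Social marginal benefit = demand + MEB = 110.7 - 3.7q.
Set SMB = MC: 110.7 - 3.7q = 26.5 + 3.2q → q* = 12.2029.
Between q* and q_m the wedge SMB − MC runs linearly from 0 to MEB(q_m), so the loss is a triangle.
DWL = ½ × 1.9130 × 13.2000 = 12.6258.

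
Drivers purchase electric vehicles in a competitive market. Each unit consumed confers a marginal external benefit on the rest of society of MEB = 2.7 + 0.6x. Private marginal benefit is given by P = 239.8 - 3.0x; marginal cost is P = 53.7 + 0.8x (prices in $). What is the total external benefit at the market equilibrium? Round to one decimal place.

$851.8

Market equilibrium (private): 53.7 + 0.8x = 239.8 - 3.0x → x_m = 48.9737.
Total external benefit = ∫₀^{x_m} (2.7 + 0.6x) dx = 2.7×48.9737 + ½×0.6×48.9737² = 851.7560.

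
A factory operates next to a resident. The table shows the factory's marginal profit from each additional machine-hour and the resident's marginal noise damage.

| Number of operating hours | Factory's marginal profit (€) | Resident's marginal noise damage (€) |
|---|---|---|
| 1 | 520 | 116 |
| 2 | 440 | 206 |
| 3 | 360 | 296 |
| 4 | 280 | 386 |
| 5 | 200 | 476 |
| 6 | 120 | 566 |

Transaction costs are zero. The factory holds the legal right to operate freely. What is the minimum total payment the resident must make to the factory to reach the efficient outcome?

€600

Left alone the factory would choose level 6 (marginal profit stays positive).
Efficient level: k* = 3 (marginal profit ≥ marginal noise damage through 3).
The resident must at least cover the factory's forgone profit from cutting 6→3: 280 + 200 + 120 = 600.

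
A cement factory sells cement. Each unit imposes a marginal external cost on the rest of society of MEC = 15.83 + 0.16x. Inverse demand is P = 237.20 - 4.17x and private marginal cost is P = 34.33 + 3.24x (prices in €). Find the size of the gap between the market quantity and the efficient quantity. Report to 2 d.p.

2.67 units

Market equilibrium (private): 34.33 + 3.24x = 237.20 - 4.17x → x_m = 27.3779.
Social marginal cost = private MC + MEC = 50.16 + 3.40x.
Set SMC = demand: 50.16 + 3.40x = 237.20 - 4.17x → x* = 24.7081.
Gap = |27.3779 − 24.7081| = 2.6698.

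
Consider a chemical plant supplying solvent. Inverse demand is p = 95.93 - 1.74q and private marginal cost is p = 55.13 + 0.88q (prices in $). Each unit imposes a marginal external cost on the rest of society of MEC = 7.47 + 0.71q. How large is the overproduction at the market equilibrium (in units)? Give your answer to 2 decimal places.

Market equilibrium (private): 55.13 + 0.88q = 95.93 - 1.74q → q_m = 15.5725.
Social marginal cost = private MC + MEC = 62.60 + 1.59q.
Set SMC = demand: 62.60 + 1.59q = 95.93 - 1.74q → q* = 10.0090.
Gap = |15.5725 − 10.0090| = 5.5635.

5.56 units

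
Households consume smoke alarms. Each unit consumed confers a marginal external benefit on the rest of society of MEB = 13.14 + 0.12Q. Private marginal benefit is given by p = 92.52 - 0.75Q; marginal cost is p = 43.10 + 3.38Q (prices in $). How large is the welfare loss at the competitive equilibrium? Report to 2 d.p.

DWL = $26.49

Market equilibrium (private): 43.10 + 3.38Q = 92.52 - 0.75Q → Q_m = 11.9661.
Social marginal benefit = demand + MEB = 105.66 - 0.63Q.
Set SMB = MC: 105.66 - 0.63Q = 43.10 + 3.38Q → Q* = 15.6010.
Between Q* and Q_m the wedge SMB − MC runs linearly from 0 to MEB(Q_m), so the loss is a triangle.
DWL = ½ × 3.6349 × 14.5759 = 26.4910.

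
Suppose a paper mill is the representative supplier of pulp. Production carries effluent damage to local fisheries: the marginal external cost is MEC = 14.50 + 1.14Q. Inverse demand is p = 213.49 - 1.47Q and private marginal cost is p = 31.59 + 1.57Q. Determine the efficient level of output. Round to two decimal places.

Social marginal cost = private MC + MEC = 46.09 + 2.71Q.
Set SMC = demand: 46.09 + 2.71Q = 213.49 - 1.47Q → Q* = 40.0478.

Q* = 40.05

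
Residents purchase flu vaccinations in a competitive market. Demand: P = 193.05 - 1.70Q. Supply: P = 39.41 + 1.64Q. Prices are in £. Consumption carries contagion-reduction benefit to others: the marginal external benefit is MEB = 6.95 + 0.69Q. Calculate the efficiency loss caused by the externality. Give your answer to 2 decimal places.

Market equilibrium (private): 39.41 + 1.64Q = 193.05 - 1.70Q → Q_m = 46.0000.
Social marginal benefit = demand + MEB = 200.00 - 1.01Q.
Set SMB = MC: 200.00 - 1.01Q = 39.41 + 1.64Q → Q* = 60.6000.
The welfare-loss triangle has base |Q_m − Q*| and height MEB(Q_m) (the vertical gap between SMB and MC is zero at Q* and MEB at Q_m).
DWL = ½ × 14.6000 × 38.6900 = 282.4370.

DWL = £282.44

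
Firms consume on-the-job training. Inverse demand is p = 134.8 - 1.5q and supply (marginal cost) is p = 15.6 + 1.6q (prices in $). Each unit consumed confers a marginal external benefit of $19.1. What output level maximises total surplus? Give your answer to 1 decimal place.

q* = 44.6

Social marginal benefit = demand + MEB = 153.9 - 1.5q.
Set SMB = MC: 153.9 - 1.5q = 15.6 + 1.6q → q* = 44.6129.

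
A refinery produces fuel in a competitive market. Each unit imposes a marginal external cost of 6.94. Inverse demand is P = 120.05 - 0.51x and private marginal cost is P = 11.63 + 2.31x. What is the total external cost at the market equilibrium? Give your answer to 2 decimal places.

Market equilibrium (private): 11.63 + 2.31x = 120.05 - 0.51x → x_m = 38.4468.
Total external cost = MEC × x_m = 6.94 × 38.4468 = 266.8208.

266.82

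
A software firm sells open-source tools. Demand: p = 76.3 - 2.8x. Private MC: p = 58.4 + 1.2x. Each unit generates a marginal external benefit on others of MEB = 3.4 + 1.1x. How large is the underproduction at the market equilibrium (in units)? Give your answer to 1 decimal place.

2.9 units

Market equilibrium (private): 58.4 + 1.2x = 76.3 - 2.8x → x_m = 4.4750.
Social marginal cost = private MC − MEB = 55.0 + 0.1x.
Set SMC = demand: 55.0 + 0.1x = 76.3 - 2.8x → x* = 7.3448.
Gap = |4.4750 − 7.3448| = 2.8698.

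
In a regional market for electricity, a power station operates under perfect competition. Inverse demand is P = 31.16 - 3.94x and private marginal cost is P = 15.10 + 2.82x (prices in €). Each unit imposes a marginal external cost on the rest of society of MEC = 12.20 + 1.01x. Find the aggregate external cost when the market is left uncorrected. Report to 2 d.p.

Market equilibrium (private): 15.10 + 2.82x = 31.16 - 3.94x → x_m = 2.3757.
Total external cost = ∫₀^{x_m} (12.20 + 1.01x) dx = 12.20×2.3757 + ½×1.01×2.3757² = 31.8337.

€31.83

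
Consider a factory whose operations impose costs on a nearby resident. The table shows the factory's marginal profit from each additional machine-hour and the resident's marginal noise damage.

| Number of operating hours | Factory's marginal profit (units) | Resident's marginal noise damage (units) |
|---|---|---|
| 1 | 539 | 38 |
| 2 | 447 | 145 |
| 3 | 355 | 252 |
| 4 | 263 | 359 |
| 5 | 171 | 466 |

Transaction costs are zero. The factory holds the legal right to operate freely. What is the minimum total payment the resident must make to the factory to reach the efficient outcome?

Left alone the factory would choose level 5 (marginal profit stays positive).
Efficient level: k* = 3 (marginal profit ≥ marginal noise damage through 3).
The resident must at least cover the factory's forgone profit from cutting 5→3: 263 + 171 = 434.

434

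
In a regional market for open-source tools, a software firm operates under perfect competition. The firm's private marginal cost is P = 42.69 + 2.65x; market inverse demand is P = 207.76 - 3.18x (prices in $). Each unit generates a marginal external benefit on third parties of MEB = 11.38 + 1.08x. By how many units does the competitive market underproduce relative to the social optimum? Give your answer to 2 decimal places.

Market equilibrium (private): 42.69 + 2.65x = 207.76 - 3.18x → x_m = 28.3139.
Social marginal cost = private MC − MEB = 31.31 + 1.57x.
Set SMC = demand: 31.31 + 1.57x = 207.76 - 3.18x → x* = 37.1474.
Gap = |28.3139 − 37.1474| = 8.8335.

8.83 units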